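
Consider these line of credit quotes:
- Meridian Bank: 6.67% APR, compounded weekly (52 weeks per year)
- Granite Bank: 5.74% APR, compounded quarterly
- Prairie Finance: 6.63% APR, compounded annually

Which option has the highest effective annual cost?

Meridian Bank

Meridian Bank: (1 + 0.0667/52)^52 − 1 = 6.893%
Granite Bank: (1 + 0.0574/4)^4 − 1 = 5.865%
Prairie Finance: compounded annually, EAR = 6.630%
The highest effective annual rate is Meridian Bank at 6.893%.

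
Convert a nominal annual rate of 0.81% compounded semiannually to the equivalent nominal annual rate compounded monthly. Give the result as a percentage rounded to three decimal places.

0.809%

EAR = (1 + 0.0081/2)^2 − 1 = 0.008116.
Solve (1 + r/12)^12 = 1.008116: r/12 = 1.008116^(1/12) − 1 = 0.000674, so r = 0.008086 = 0.809%.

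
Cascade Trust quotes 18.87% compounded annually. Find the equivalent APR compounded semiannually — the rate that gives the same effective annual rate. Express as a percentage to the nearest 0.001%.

Compounded annually, EAR = nominal = 0.188700.
Solve (1 + r/2)^2 = 1.188700: r/2 = 1.188700^(1/2) − 1 = 0.090275, so r = 0.180550 = 18.055%.

18.055%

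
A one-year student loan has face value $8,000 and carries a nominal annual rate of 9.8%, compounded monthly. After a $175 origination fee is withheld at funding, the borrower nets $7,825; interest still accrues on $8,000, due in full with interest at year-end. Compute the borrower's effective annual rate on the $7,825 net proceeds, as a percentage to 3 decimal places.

Amount owed after one year: 8,000 × (1 + 0.098/12)^12 = 8,000 × 1.102524 = $8,820.19.
Effective rate on net proceeds: 8,820.19 / 7,825 − 1 = 0.127181 = 12.718%.

12.718%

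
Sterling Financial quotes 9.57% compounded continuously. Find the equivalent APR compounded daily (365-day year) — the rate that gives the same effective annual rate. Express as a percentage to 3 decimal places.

9.571%

EAR under continuous compounding: e^0.0957 − 1 = 0.100429.
Solve (1 + r/365)^365 = 1.100429: r/365 = 1.100429^(1/365) − 1 = 0.000262, so r = 0.095713 = 9.571%.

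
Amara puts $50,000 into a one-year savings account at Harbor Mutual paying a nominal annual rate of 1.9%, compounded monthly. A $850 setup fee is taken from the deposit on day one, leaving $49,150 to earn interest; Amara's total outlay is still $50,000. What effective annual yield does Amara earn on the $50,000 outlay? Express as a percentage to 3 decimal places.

Value after one year: 49,150 × (1 + 0.019/12)^12 = 49,150 × 1.019166 = $50,092.03.
Effective yield on the $50,000 outlay: 50,092.03 / 50,000 − 1 = 0.001841 = 0.184%.

0.184%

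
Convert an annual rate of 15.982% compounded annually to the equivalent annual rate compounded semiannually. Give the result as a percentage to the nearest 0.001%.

Compounded annually, EAR = nominal = 0.159820.
Solve (1 + r/2)^2 = 1.159820: r/2 = 1.159820^(1/2) − 1 = 0.076949, so r = 0.153899 = 15.390%.

15.390%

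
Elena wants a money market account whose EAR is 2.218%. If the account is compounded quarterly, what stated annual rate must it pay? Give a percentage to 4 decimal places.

(1 + r/4)^4 − 1 = 0.02218, so 1 + r/4 = 1.02218^(1/4).
r/4 = 0.005499, so r = 0.021998 = 2.1998%.

2.1998%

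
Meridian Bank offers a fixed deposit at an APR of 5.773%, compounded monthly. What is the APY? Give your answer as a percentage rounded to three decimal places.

EAR = (1 + 0.05773/12)^12 − 1.
= 1.059282 − 1 = 5.928%.

5.928%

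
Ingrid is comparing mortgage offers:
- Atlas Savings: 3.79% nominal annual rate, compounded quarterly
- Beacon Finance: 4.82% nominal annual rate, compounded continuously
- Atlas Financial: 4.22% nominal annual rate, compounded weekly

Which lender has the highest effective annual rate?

Atlas Savings: (1 + 0.0379/4)^4 − 1 = 3.844%
Beacon Finance: e^0.0482 − 1 = 4.938%
Atlas Financial: (1 + 0.0422/52)^52 − 1 = 4.309%
The highest effective annual rate is Beacon Finance at 4.938%.

Beacon Finance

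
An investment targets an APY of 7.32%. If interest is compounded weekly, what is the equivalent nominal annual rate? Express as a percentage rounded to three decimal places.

7.069%

(1 + r/52)^52 − 1 = 0.0732, so 1 + r/52 = 1.0732^(1/52).
r/52 = 0.001359, so r = 0.070693 = 7.069%.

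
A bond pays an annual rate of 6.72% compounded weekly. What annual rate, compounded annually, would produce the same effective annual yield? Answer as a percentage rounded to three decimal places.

EAR = (1 + 0.0672/52)^52 − 1 = 0.069463.
Compounded annually, the equivalent nominal rate is the EAR itself: 6.946%.

6.946%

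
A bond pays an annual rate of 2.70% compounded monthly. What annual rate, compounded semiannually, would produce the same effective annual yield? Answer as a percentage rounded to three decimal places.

2.715%

EAR = (1 + 0.0270/12)^12 − 1 = 0.027337.
Solve (1 + r/2)^2 = 1.027337: r/2 = 1.027337^(1/2) − 1 = 0.013576, so r = 0.027152 = 2.715%.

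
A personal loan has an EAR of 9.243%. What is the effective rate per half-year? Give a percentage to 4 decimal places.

4.5194%

The per-half-year rate i satisfies (1 + i)^2 = 1 + 0.09243.
i = 1.09243^(1/2) − 1 = 0.0451938 = 4.5194%.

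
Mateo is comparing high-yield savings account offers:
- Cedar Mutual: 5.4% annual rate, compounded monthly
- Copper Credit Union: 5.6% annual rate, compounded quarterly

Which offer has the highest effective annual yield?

Copper Credit Union

Cedar Mutual: (1 + 0.054/12)^12 − 1 = 5.536%
Copper Credit Union: (1 + 0.056/4)^4 − 1 = 5.719%
The highest effective annual rate is Copper Credit Union at 5.719%.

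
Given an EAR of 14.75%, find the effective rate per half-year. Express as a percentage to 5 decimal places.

The per-half-year rate i satisfies (1 + i)^2 = 1 + 0.1475.
i = 1.1475^(1/2) − 1 = 0.0712143 = 7.12143%.

7.12143%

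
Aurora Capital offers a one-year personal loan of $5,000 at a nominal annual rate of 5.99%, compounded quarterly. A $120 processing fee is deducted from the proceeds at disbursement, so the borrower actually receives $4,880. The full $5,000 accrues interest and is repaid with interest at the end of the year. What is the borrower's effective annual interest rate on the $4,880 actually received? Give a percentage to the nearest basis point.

Amount owed after one year: 5,000 × (1 + 0.0599/4)^4 = 5,000 × 1.061259 = $5,306.29.
Effective rate on net proceeds: 5,306.29 / 4,880 − 1 = 0.087356 = 8.74%.

8.74%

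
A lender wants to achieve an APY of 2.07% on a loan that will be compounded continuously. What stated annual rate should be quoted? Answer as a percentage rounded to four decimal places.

Continuous: nominal r satisfies e^r − 1 = 0.0207.
r = ln(1 + 0.0207) = ln(1.0207) = 0.020489 = 2.0489%.

2.0489%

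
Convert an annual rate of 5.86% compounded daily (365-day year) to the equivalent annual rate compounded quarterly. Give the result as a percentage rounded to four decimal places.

5.9027%

EAR = (1 + 0.0586/365)^365 − 1 = 0.060346.
Solve (1 + r/4)^4 = 1.060346: r/4 = 1.060346^(1/4) − 1 = 0.014757, so r = 0.059027 = 5.9027%.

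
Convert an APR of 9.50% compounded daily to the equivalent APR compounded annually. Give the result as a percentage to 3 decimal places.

EAR = (1 + 0.0950/365)^365 − 1 = 0.099645.
Compounded annually, the equivalent nominal rate is the EAR itself: 9.965%.

9.965%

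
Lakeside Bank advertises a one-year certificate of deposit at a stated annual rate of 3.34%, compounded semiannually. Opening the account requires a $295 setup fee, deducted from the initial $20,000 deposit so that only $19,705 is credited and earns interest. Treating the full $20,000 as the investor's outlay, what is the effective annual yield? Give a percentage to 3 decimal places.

Value after one year: 19,705 × (1 + 0.0334/2)^2 = 19,705 × 1.033679 = $20,368.64.
Effective yield on the $20,000 outlay: 20,368.64 / 20,000 − 1 = 0.018432 = 1.843%.

1.843%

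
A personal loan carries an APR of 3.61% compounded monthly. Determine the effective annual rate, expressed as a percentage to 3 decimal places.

EAR = (1 + 0.0361/12)^12 − 1.
= (1 + 0.003008)^12 − 1 = 1.036703 − 1 = 3.670%.

3.670%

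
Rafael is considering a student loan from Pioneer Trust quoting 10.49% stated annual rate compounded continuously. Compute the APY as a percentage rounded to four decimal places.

11.0600%

With continuous compounding, EAR = e^0.1049 − 1.
e^0.1049 = 1.110600, so EAR = 0.110600 = 11.0600%.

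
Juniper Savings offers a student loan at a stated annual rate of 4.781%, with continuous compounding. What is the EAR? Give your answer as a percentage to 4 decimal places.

4.8971%

With continuous compounding, EAR = e^0.04781 − 1.
e^0.04781 = 1.048971, so EAR = 0.048971 = 4.8971%.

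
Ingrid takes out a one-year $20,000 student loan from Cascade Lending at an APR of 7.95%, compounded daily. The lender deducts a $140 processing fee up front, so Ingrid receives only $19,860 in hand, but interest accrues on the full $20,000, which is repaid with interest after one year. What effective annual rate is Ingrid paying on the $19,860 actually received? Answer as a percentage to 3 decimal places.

Amount owed after one year: 20,000 × (1 + 0.0795/365)^365 = 20,000 × 1.082736 = $21,654.72.
Effective rate on net proceeds: 21,654.72 / 19,860 − 1 = 0.090369 = 9.037%.

9.037%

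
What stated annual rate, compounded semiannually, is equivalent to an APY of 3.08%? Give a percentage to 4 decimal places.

3.0566%

(1 + r/2)^2 − 1 = 0.0308, so 1 + r/2 = 1.0308^(1/2).
r/2 = 0.015283, so r = 0.030566 = 3.0566%.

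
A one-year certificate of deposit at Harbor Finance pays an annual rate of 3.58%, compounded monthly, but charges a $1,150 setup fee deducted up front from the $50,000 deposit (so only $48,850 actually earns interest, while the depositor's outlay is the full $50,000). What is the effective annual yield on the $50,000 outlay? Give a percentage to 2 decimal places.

1.26%

Value after one year: 48,850 × (1 + 0.0358/12)^12 = 48,850 × 1.036393 = $50,627.81.
Effective yield on the $50,000 outlay: 50,627.81 / 50,000 − 1 = 0.012556 = 1.26%.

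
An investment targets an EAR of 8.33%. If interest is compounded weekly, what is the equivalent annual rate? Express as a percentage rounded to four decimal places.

8.0074%

(1 + r/52)^52 − 1 = 0.0833, so 1 + r/52 = 1.0833^(1/52).
r/52 = 0.001540, so r = 0.080074 = 8.0074%.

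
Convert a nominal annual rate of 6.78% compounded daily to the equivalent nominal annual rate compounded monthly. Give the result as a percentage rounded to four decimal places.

6.7986%

EAR = (1 + 0.0678/365)^365 − 1 = 0.070145.
Solve (1 + r/12)^12 = 1.070145: r/12 = 1.070145^(1/12) − 1 = 0.005665, so r = 0.067986 = 6.7986%.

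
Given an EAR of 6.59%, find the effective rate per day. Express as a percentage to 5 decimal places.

The per-day rate i satisfies (1 + i)^365 = 1 + 0.0659.
i = 1.0659^(1/365) − 1 = 0.0001749 = 0.01749%.

0.01749%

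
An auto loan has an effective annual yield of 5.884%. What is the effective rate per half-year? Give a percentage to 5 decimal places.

The per-half-year rate i satisfies (1 + i)^2 = 1 + 0.05884.
i = 1.05884^(1/2) − 1 = 0.0289995 = 2.89995%.

2.89995%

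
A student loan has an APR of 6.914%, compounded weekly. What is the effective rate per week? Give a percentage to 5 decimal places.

0.13296%

With a nominal annual rate compounded weekly, the periodic rate is the nominal rate divided by 52.
i = 0.06914 / 52 = 0.0013296 = 0.13296%.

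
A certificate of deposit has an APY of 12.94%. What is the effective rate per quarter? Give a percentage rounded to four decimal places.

3.0889%

The per-quarter rate i satisfies (1 + i)^4 = 1 + 0.1294.
i = 1.1294^(1/4) − 1 = 0.0308891 = 3.0889%.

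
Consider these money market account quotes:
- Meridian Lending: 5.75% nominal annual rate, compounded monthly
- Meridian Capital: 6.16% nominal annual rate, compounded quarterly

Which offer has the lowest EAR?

Meridian Lending

Meridian Lending: (1 + 0.0575/12)^12 − 1 = 5.904%
Meridian Capital: (1 + 0.0616/4)^4 − 1 = 6.304%
The lowest effective annual rate is Meridian Lending at 5.904%.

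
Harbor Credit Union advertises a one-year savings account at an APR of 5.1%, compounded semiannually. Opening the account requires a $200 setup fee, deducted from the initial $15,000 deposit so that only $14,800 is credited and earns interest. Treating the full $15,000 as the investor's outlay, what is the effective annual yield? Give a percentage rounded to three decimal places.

3.763%

Value after one year: 14,800 × (1 + 0.051/2)^2 = 14,800 × 1.051650 = $15,564.42.
Effective yield on the $15,000 outlay: 15,564.42 / 15,000 − 1 = 0.037628 = 3.763%.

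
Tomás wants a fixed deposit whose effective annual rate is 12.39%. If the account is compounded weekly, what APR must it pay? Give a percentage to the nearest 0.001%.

11.694%

(1 + r/52)^52 − 1 = 0.1239, so 1 + r/52 = 1.1239^(1/52).
r/52 = 0.002249, so r = 0.116936 = 11.694%.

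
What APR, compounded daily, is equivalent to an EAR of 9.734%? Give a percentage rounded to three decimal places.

9.290%

(1 + r/365)^365 − 1 = 0.09734, so 1 + r/365 = 1.09734^(1/365).
r/365 = 0.000255, so r = 0.092901 = 9.290%.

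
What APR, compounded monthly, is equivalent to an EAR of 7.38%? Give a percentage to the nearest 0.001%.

7.142%

(1 + r/12)^12 − 1 = 0.0738, so 1 + r/12 = 1.0738^(1/12).
r/12 = 0.005951, so r = 0.071415 = 7.142%.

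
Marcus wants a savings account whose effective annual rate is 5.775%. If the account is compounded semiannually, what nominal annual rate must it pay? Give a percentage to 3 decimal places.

5.694%

(1 + r/2)^2 − 1 = 0.05775, so 1 + r/2 = 1.05775^(1/2).
r/2 = 0.028470, so r = 0.056939 = 5.694%.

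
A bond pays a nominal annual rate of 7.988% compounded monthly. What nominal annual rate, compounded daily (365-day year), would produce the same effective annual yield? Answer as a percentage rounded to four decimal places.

7.9624%

EAR = (1 + 0.07988/12)^12 − 1 = 0.082870.
Solve (1 + r/365)^365 = 1.082870: r/365 = 1.082870^(1/365) − 1 = 0.000218, so r = 0.079624 = 7.9624%.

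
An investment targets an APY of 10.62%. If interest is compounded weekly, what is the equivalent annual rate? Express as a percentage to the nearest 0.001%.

10.103%

(1 + r/52)^52 − 1 = 0.1062, so 1 + r/52 = 1.1062^(1/52).
r/52 = 0.001943, so r = 0.101029 = 10.103%.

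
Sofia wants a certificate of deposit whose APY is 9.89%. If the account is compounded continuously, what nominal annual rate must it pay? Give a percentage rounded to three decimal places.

Continuous: nominal r satisfies e^r − 1 = 0.0989.
r = ln(1 + 0.0989) = ln(1.0989) = 0.094310 = 9.431%.

9.431%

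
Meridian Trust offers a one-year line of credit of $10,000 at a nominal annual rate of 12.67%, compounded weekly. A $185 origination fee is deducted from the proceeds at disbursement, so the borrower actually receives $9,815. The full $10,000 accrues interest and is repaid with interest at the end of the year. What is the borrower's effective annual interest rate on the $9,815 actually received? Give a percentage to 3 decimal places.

Amount owed after one year: 10,000 × (1 + 0.1267/52)^52 = 10,000 × 1.134902 = $11,349.02.
Effective rate on net proceeds: 11,349.02 / 9,815 − 1 = 0.156293 = 15.629%.

15.629%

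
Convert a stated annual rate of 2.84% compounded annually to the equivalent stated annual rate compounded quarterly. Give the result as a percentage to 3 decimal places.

Compounded annually, EAR = nominal = 0.028400.
Solve (1 + r/4)^4 = 1.028400: r/4 = 1.028400^(1/4) − 1 = 0.007026, so r = 0.028102 = 2.810%.

2.810%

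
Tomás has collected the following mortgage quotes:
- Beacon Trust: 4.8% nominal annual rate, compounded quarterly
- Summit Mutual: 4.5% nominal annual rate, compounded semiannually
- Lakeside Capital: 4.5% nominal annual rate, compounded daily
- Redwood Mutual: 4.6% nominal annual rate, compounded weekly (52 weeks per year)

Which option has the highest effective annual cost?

Beacon Trust: (1 + 0.048/4)^4 − 1 = 4.887%
Summit Mutual: (1 + 0.045/2)^2 − 1 = 4.551%
Lakeside Capital: (1 + 0.045/365)^365 − 1 = 4.602%
Redwood Mutual: (1 + 0.046/52)^52 − 1 = 4.705%
The highest effective annual rate is Beacon Trust at 4.887%.

Beacon Trust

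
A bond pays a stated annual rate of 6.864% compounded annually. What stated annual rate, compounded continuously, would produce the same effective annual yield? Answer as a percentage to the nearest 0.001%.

Compounded annually, EAR = nominal = 0.068640.
Equivalent continuous rate: r = ln(1 + 0.068640) = 0.066387 = 6.639%.

6.639%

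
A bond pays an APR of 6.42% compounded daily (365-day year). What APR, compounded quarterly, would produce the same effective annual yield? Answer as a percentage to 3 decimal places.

6.471%

EAR = (1 + 0.0642/365)^365 − 1 = 0.066300.
Solve (1 + r/4)^4 = 1.066300: r/4 = 1.066300^(1/4) − 1 = 0.016178, so r = 0.064712 = 6.471%.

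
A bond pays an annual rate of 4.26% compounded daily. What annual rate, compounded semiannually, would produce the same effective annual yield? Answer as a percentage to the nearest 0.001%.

4.305%

EAR = (1 + 0.0426/365)^365 − 1 = 0.043518.
Solve (1 + r/2)^2 = 1.043518: r/2 = 1.043518^(1/2) − 1 = 0.021527, so r = 0.043054 = 4.305%.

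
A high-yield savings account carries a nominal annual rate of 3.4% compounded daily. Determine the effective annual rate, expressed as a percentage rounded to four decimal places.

3.4583%

EAR = (1 + 0.034/365)^365 − 1.
= (1 + 0.000093)^365 − 1 = 1.034583 − 1 = 3.4583%.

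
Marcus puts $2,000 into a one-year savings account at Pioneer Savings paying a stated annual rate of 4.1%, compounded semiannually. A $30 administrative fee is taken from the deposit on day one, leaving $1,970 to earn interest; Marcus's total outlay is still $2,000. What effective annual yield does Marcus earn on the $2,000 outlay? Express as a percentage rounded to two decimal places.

Value after one year: 1,970 × (1 + 0.041/2)^2 = 1,970 × 1.041420 = $2,051.60.
Effective yield on the $2,000 outlay: 2,051.60 / 2,000 − 1 = 0.025799 = 2.58%.

2.58%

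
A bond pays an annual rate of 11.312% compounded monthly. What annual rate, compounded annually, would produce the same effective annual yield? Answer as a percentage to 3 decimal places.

EAR = (1 + 0.11312/12)^12 − 1 = 0.119173.
Compounded annually, the equivalent nominal rate is the EAR itself: 11.917%.

11.917%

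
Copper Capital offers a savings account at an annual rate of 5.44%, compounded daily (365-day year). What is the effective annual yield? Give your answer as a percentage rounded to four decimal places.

5.5903%

EAR = (1 + 0.0544/365)^365 − 1.
= (1 + 0.000149)^365 − 1 = 1.055903 − 1 = 5.5903%.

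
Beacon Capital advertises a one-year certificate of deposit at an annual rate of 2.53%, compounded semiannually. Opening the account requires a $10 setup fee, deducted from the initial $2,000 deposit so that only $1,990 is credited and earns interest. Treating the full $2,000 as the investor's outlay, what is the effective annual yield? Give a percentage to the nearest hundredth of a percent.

Value after one year: 1,990 × (1 + 0.0253/2)^2 = 1,990 × 1.025460 = $2,040.67.
Effective yield on the $2,000 outlay: 2,040.67 / 2,000 − 1 = 0.020333 = 2.03%.

2.03%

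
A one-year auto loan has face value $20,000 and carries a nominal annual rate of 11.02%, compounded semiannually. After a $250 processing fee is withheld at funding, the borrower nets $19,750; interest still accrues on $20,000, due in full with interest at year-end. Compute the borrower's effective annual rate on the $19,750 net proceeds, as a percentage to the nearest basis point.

Amount owed after one year: 20,000 × (1 + 0.1102/2)^2 = 20,000 × 1.113236 = $22,264.72.
Effective rate on net proceeds: 22,264.72 / 19,750 − 1 = 0.127328 = 12.73%.

12.73%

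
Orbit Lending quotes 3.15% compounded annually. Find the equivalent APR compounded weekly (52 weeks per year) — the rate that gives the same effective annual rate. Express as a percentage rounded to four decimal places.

3.1023%

Compounded annually, EAR = nominal = 0.031500.
Solve (1 + r/52)^52 = 1.031500: r/52 = 1.031500^(1/52) − 1 = 0.000597, so r = 0.031023 = 3.1023%.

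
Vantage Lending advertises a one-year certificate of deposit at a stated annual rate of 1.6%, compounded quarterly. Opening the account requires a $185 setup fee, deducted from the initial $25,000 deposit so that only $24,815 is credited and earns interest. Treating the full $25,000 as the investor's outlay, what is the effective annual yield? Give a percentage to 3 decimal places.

0.858%

Value after one year: 24,815 × (1 + 0.016/4)^4 = 24,815 × 1.016096 = $25,214.43.
Effective yield on the $25,000 outlay: 25,214.43 / 25,000 − 1 = 0.008577 = 0.858%.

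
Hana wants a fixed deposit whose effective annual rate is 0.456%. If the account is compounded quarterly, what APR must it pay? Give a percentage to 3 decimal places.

0.455%

(1 + r/4)^4 − 1 = 0.00456, so 1 + r/4 = 1.00456^(1/4).
r/4 = 0.001138, so r = 0.004552 = 0.455%.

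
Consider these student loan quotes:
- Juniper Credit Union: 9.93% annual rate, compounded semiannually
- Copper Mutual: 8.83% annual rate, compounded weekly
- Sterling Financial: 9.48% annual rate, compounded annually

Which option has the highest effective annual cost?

Juniper Credit Union: (1 + 0.0993/2)^2 − 1 = 10.177%
Copper Mutual: (1 + 0.0883/52)^52 − 1 = 9.223%
Sterling Financial: compounded annually, EAR = 9.480%
The highest effective annual rate is Juniper Credit Union at 10.177%.

Juniper Credit Union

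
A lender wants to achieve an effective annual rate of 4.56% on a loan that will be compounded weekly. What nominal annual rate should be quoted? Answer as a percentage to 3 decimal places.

(1 + r/52)^52 − 1 = 0.0456, so 1 + r/52 = 1.0456^(1/52).
r/52 = 0.000858, so r = 0.044610 = 4.461%.

4.461%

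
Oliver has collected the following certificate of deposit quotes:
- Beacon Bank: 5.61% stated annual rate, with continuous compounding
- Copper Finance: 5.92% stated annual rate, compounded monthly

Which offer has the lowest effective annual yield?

Beacon Bank

Beacon Bank: e^0.0561 − 1 = 5.770%
Copper Finance: (1 + 0.0592/12)^12 − 1 = 6.083%
The lowest effective annual rate is Beacon Bank at 5.770%.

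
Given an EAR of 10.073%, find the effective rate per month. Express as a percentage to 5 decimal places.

The per-month rate i satisfies (1 + i)^12 = 1 + 0.10073.
i = 1.10073^(1/12) − 1 = 0.0080299 = 0.80299%.

0.80299%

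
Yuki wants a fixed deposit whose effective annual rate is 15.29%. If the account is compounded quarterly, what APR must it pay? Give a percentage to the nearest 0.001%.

(1 + r/4)^4 − 1 = 0.1529, so 1 + r/4 = 1.1529^(1/4).
r/4 = 0.036210, so r = 0.144841 = 14.484%.

14.484%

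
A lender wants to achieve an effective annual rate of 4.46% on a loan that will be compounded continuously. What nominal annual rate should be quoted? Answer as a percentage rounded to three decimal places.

Continuous: nominal r satisfies e^r − 1 = 0.0446.
r = ln(1 + 0.0446) = ln(1.0446) = 0.043634 = 4.363%.

4.363%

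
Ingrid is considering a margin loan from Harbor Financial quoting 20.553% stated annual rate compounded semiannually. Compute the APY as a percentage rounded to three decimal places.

21.609%

EAR = (1 + 0.20553/2)^2 − 1.
= 1.216091 − 1 = 21.609%.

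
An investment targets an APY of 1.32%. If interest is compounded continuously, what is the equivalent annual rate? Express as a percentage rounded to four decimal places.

Continuous: nominal r satisfies e^r − 1 = 0.0132.
r = ln(1 + 0.0132) = ln(1.0132) = 0.013114 = 1.3114%.

1.3114%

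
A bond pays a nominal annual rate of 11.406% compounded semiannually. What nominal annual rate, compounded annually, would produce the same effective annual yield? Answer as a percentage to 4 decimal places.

11.7312%

EAR = (1 + 0.11406/2)^2 − 1 = 0.117312.
Compounded annually, the equivalent nominal rate is the EAR itself: 11.7312%.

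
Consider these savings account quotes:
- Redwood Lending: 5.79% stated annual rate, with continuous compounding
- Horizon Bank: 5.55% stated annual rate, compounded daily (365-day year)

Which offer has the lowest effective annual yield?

Horizon Bank

Redwood Lending: e^0.0579 − 1 = 5.961%
Horizon Bank: (1 + 0.0555/365)^365 − 1 = 5.706%
The lowest effective annual rate is Horizon Bank at 5.706%.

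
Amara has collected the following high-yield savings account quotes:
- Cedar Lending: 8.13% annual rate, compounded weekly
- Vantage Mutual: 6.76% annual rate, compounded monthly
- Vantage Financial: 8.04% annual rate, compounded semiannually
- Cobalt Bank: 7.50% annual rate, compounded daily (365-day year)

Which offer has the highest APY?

Cedar Lending

Cedar Lending: (1 + 0.0813/52)^52 − 1 = 8.463%
Vantage Mutual: (1 + 0.0676/12)^12 − 1 = 6.973%
Vantage Financial: (1 + 0.0804/2)^2 − 1 = 8.202%
Cobalt Bank: (1 + 0.0750/365)^365 − 1 = 7.788%
The highest effective annual rate is Cedar Lending at 8.463%.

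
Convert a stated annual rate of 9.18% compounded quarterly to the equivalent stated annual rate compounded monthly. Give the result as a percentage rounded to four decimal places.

EAR = (1 + 0.0918/4)^4 − 1 = 0.095009.
Solve (1 + r/12)^12 = 1.095009: r/12 = 1.095009^(1/12) − 1 = 0.007592, so r = 0.091107 = 9.1107%.

9.1107%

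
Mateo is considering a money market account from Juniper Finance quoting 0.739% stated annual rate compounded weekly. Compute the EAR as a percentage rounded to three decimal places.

EAR = (1 + 0.00739/52)^52 − 1.
= (1 + 0.000142)^52 − 1 = 1.007417 − 1 = 0.742%.

0.742%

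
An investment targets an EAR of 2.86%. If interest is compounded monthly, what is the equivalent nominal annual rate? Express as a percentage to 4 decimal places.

2.8232%

(1 + r/12)^12 − 1 = 0.0286, so 1 + r/12 = 1.0286^(1/12).
r/12 = 0.002353, so r = 0.028232 = 2.8232%.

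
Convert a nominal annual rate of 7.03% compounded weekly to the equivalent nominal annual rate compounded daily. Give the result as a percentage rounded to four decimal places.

7.0259%

EAR = (1 + 0.0703/52)^52 − 1 = 0.072779.
Solve (1 + r/365)^365 = 1.072779: r/365 = 1.072779^(1/365) − 1 = 0.000192, so r = 0.070259 = 7.0259%.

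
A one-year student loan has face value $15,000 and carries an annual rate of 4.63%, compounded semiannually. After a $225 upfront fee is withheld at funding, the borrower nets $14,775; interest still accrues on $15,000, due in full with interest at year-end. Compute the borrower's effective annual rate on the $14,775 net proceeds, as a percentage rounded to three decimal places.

6.278%

Amount owed after one year: 15,000 × (1 + 0.0463/2)^2 = 15,000 × 1.046836 = $15,702.54.
Effective rate on net proceeds: 15,702.54 / 14,775 − 1 = 0.062778 = 6.278%.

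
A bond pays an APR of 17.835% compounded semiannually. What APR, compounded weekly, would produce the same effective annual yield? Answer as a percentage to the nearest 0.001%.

17.112%

EAR = (1 + 0.17835/2)^2 − 1 = 0.186302.
Solve (1 + r/52)^52 = 1.186302: r/52 = 1.186302^(1/52) − 1 = 0.003291, so r = 0.171122 = 17.112%.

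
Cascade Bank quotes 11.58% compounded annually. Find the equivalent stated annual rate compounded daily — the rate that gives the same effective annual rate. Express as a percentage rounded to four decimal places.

10.9588%

Compounded annually, EAR = nominal = 0.115800.
Solve (1 + r/365)^365 = 1.115800: r/365 = 1.115800^(1/365) − 1 = 0.000300, so r = 0.109588 = 10.9588%.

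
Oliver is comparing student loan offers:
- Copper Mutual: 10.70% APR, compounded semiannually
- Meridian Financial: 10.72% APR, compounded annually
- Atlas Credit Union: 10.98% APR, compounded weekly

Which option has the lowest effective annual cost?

Meridian Financial

Copper Mutual: (1 + 0.1070/2)^2 − 1 = 10.986%
Meridian Financial: compounded annually, EAR = 10.720%
Atlas Credit Union: (1 + 0.1098/52)^52 − 1 = 11.593%
The lowest effective annual rate is Meridian Financial at 10.720%.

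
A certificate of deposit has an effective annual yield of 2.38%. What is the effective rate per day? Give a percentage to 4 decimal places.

0.0064%

The per-day rate i satisfies (1 + i)^365 = 1 + 0.0238.
i = 1.0238^(1/365) − 1 = 0.0000644 = 0.0064%.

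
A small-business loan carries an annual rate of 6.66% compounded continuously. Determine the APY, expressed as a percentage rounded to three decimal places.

6.887%

With continuous compounding, EAR = e^0.0666 − 1.
e^0.0666 = 1.068868, so EAR = 0.068868 = 6.887%.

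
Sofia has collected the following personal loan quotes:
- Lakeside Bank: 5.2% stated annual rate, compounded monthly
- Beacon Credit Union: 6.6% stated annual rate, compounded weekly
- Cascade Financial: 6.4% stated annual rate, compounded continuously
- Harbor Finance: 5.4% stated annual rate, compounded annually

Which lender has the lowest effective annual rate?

Lakeside Bank

Lakeside Bank: (1 + 0.052/12)^12 − 1 = 5.326%
Beacon Credit Union: (1 + 0.066/52)^52 − 1 = 6.818%
Cascade Financial: e^0.064 − 1 = 6.609%
Harbor Finance: compounded annually, EAR = 5.400%
The lowest effective annual rate is Lakeside Bank at 5.326%.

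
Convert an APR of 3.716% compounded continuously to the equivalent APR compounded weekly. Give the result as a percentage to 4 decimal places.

3.7173%

EAR under continuous compounding: e^0.03716 − 1 = 0.037859.
Solve (1 + r/52)^52 = 1.037859: r/52 = 1.037859^(1/52) − 1 = 0.000715, so r = 0.037173 = 3.7173%.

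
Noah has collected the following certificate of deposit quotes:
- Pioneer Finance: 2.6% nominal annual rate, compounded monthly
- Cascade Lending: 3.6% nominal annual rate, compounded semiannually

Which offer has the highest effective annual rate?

Cascade Lending

Pioneer Finance: (1 + 0.026/12)^12 − 1 = 2.631%
Cascade Lending: (1 + 0.036/2)^2 − 1 = 3.632%
The highest effective annual rate is Cascade Lending at 3.632%.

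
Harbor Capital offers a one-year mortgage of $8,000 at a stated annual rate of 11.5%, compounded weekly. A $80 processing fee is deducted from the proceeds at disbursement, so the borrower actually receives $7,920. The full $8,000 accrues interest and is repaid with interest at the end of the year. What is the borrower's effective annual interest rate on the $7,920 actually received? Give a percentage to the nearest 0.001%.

13.306%

Amount owed after one year: 8,000 × (1 + 0.115/52)^52 = 8,000 × 1.121731 = $8,973.85.
Effective rate on net proceeds: 8,973.85 / 7,920 − 1 = 0.133062 = 13.306%.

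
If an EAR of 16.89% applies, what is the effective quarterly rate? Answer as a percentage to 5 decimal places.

The per-quarter rate i satisfies (1 + i)^4 = 1 + 0.1689.
i = 1.1689^(1/4) − 1 = 0.0397869 = 3.97869%.

3.97869%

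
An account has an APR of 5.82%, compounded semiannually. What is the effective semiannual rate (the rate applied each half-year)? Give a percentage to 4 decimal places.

2.9100%

With a nominal annual rate compounded semiannually, the periodic rate is the nominal rate divided by 2.
i = 0.0582 / 2 = 0.0291000 = 2.9100%.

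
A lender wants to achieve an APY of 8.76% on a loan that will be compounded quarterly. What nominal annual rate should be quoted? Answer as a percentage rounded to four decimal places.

(1 + r/4)^4 − 1 = 0.0876, so 1 + r/4 = 1.0876^(1/4).
r/4 = 0.021215, so r = 0.084861 = 8.4861%.

8.4861%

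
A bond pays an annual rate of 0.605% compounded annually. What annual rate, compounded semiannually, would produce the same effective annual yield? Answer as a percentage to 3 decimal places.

0.604%

Compounded annually, EAR = nominal = 0.006050.
Solve (1 + r/2)^2 = 1.006050: r/2 = 1.006050^(1/2) − 1 = 0.003020, so r = 0.006041 = 0.604%.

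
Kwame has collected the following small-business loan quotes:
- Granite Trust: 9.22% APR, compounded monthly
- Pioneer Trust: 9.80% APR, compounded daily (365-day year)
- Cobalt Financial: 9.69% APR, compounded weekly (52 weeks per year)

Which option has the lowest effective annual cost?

Granite Trust

Granite Trust: (1 + 0.0922/12)^12 − 1 = 9.620%
Pioneer Trust: (1 + 0.0980/365)^365 − 1 = 10.295%
Cobalt Financial: (1 + 0.0969/52)^52 − 1 = 10.165%
The lowest effective annual rate is Granite Trust at 9.620%.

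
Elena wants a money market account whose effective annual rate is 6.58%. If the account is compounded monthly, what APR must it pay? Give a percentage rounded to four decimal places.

(1 + r/12)^12 − 1 = 0.0658, so 1 + r/12 = 1.0658^(1/12).
r/12 = 0.005325, so r = 0.063895 = 6.3895%.

6.3895%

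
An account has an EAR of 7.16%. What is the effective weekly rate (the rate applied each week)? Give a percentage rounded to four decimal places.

The per-week rate i satisfies (1 + i)^52 = 1 + 0.0716.
i = 1.0716^(1/52) − 1 = 0.0013307 = 0.1331%.

0.1331%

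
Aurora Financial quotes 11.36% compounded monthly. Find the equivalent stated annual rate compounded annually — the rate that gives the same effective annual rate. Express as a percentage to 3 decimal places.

11.971%

EAR = (1 + 0.1136/12)^12 − 1 = 0.119705.
Compounded annually, the equivalent nominal rate is the EAR itself: 11.971%.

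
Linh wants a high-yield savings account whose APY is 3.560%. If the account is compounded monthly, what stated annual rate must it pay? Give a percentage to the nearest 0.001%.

(1 + r/12)^12 − 1 = 0.03560, so 1 + r/12 = 1.03560^(1/12).
r/12 = 0.002919, so r = 0.035032 = 3.503%.

3.503%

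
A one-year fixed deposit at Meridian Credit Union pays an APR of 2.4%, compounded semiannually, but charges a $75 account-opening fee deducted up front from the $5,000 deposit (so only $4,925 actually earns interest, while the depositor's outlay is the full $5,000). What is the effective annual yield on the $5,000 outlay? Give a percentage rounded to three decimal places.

Value after one year: 4,925 × (1 + 0.024/2)^2 = 4,925 × 1.024144 = $5,043.91.
Effective yield on the $5,000 outlay: 5,043.91 / 5,000 − 1 = 0.008782 = 0.878%.

0.878%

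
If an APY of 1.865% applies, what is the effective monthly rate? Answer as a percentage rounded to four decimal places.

The per-month rate i satisfies (1 + i)^12 = 1 + 0.01865.
i = 1.01865^(1/12) − 1 = 0.0015410 = 0.1541%.

0.1541%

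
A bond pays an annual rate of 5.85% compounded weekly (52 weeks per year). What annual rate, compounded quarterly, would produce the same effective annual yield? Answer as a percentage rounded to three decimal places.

EAR = (1 + 0.0585/52)^52 − 1 = 0.060210.
Solve (1 + r/4)^4 = 1.060210: r/4 = 1.060210^(1/4) − 1 = 0.014724, so r = 0.058897 = 5.890%.

5.890%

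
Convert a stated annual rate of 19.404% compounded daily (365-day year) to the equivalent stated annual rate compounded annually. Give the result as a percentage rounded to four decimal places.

EAR = (1 + 0.19404/365)^365 − 1 = 0.214082.
Compounded annually, the equivalent nominal rate is the EAR itself: 21.4082%.

21.4082%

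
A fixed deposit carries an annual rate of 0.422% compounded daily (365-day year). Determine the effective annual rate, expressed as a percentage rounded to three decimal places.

EAR = (1 + 0.00422/365)^365 − 1.
= 1.004229 − 1 = 0.423%.

0.423%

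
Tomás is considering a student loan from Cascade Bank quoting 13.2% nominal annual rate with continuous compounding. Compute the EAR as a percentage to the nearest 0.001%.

With continuous compounding, EAR = e^0.132 − 1.
e^0.132 = 1.141108, so EAR = 0.141108 = 14.111%.

14.111%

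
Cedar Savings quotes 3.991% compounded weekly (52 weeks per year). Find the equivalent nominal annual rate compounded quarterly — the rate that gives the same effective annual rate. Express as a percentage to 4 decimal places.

EAR = (1 + 0.03991/52)^52 − 1 = 0.040701.
Solve (1 + r/4)^4 = 1.040701: r/4 = 1.040701^(1/4) − 1 = 0.010024, so r = 0.040094 = 4.0094%.

4.0094%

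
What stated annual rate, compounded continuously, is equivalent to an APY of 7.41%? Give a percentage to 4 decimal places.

7.1483%

Continuous: nominal r satisfies e^r − 1 = 0.0741.
r = ln(1 + 0.0741) = ln(1.0741) = 0.071483 = 7.1483%.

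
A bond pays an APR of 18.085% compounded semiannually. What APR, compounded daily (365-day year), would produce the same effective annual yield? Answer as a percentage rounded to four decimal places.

EAR = (1 + 0.18085/2)^2 − 1 = 0.189027.
Solve (1 + r/365)^365 = 1.189027: r/365 = 1.189027^(1/365) − 1 = 0.000474, so r = 0.173176 = 17.3176%.

17.3176%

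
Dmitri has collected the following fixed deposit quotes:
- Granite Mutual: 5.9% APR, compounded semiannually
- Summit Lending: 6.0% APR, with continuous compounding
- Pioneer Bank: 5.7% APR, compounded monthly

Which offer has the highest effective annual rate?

Summit Lending

Granite Mutual: (1 + 0.059/2)^2 − 1 = 5.987%
Summit Lending: e^0.060 − 1 = 6.184%
Pioneer Bank: (1 + 0.057/12)^12 − 1 = 5.851%
The highest effective annual rate is Summit Lending at 6.184%.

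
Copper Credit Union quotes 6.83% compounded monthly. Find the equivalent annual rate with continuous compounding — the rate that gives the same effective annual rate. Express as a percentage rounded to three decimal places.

6.811%

EAR = (1 + 0.0683/12)^12 − 1 = 0.070479.
Equivalent continuous rate: r = ln(1 + 0.070479) = 0.068106 = 6.811%.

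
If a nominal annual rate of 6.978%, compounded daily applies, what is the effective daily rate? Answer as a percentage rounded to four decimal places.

With a nominal annual rate compounded daily, the periodic rate is the nominal rate divided by 365.
i = 0.06978 / 365 = 0.0001912 = 0.0191%.

0.0191%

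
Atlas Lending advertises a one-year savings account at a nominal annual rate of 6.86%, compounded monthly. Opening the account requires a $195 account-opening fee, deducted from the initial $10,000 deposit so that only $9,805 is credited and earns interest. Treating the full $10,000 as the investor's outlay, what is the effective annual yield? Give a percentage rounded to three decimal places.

Value after one year: 9,805 × (1 + 0.0686/12)^12 = 9,805 × 1.070799 = $10,499.18.
Effective yield on the $10,000 outlay: 10,499.18 / 10,000 − 1 = 0.049918 = 4.992%.

4.992%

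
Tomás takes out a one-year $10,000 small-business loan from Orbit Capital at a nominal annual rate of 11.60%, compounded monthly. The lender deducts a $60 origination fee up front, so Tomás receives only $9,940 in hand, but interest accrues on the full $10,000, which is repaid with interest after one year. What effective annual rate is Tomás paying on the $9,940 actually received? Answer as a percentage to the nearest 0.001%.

Amount owed after one year: 10,000 × (1 + 0.1160/12)^12 = 10,000 × 1.122370 = $11,223.70.
Effective rate on net proceeds: 11,223.70 / 9,940 − 1 = 0.129145 = 12.915%.

12.915%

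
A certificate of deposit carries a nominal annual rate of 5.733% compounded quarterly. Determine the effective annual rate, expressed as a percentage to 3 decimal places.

5.857%

EAR = (1 + 0.05733/4)^4 − 1.
= (1 + 0.014332)^4 − 1 = 1.058574 − 1 = 5.857%.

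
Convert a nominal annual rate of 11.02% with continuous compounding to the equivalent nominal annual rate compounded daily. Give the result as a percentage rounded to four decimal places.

EAR under continuous compounding: e^0.1102 − 1 = 0.116501.
Solve (1 + r/365)^365 = 1.116501: r/365 = 1.116501^(1/365) − 1 = 0.000302, so r = 0.110217 = 11.0217%.

11.0217%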